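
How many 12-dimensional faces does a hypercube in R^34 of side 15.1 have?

Choose 12 of 34 axes to span the face (C(34,12) = 548354040 ways), then fix each of the remaining 22 coordinates at one of its two extreme values (2^22 = 4194304 ways): 548354040·4194304 = 2299963543388160.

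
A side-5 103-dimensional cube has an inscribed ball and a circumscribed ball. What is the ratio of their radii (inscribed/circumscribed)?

For an n-cube of any side s, the inradius is s/2 and the circumradius is s√n/2, so the ratio is 1/√103 ≈ 0.0985329.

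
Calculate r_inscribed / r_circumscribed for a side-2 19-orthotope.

r_in = 2/2 (half the side); r_out = 2√19/2 (half the diagonal). Ratio = 1/√19 ≈ 0.229416.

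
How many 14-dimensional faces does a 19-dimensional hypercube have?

f_14(19-cube) = (19 choose 14) · 2^5 = 372096.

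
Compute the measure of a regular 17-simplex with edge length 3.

V = (3^17 / 17!) · √((17+1) / 2^17) ≈ 4.25475e-09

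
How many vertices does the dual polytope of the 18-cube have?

The 18-dimensional cross-polytope has 2n = 2·18 = 36 vertices.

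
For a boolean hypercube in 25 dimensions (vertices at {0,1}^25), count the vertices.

The 25-cube has 2^25 = 33554432 vertices.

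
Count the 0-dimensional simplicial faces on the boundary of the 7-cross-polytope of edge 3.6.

Number of 0-faces = 2^(0+1) · C(7,0+1) = 2 · 7 = 14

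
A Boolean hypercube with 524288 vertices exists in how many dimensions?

2^n = 524288 ⇒ n = log_2(524288) = 19.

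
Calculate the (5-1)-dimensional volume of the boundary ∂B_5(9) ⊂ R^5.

The surface area of an n-ball is 2π^(n/2) r^(n-1) / Γ(n/2). For n=5, r=9: 17496·π^2 ≈ 172679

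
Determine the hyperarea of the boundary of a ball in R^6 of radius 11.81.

The surface area of an n-ball is 2π^(n/2) r^(n-1) / Γ(n/2). For n=6, r=11.81: 7.12359e+06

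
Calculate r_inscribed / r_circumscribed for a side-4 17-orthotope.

r_in = 4/2 (half the side); r_out = 4√17/2 (half the diagonal). Ratio = 1/√17 ≈ 0.242536.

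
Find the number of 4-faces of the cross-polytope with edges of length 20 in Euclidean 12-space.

Number of 4-faces = 2^(4+1) · C(12,4+1) = 32 · 792 = 25344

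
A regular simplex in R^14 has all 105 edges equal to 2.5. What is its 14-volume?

Volume = 2.5^14 · √(15/2^14) / 14! ≈ 1.29297e-07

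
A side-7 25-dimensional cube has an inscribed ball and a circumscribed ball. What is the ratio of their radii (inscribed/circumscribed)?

For an n-cube of any side s, the inradius is s/2 and the circumradius is s√n/2, so the ratio is 1/√25 ≈ 0.2.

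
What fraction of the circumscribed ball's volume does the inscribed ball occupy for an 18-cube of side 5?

V_in / V_out = (r_in/r_out)^18 = (1/√18)^18 = 18^(-18/2) ≈ 5.04136e-12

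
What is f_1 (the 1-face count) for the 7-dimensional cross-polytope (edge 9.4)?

An n-cross-polytope has 2^(k+1)·C(n,k+1) k-faces. Here 2^2·C(7,2) = 4·21 = 84.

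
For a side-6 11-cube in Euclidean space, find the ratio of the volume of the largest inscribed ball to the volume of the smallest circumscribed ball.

V_in/V_out = n^(-n/2) = 11^(-11/2) ≈ 1.87215e-06.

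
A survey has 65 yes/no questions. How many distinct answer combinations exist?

The 65-cube has 2^65 = 36893488147419103232 vertices.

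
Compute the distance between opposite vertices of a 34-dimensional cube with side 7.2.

d = √(7.2² + 7.2² + ... + 7.2²) [34 terms] = √(34·7.2²) = 7.2√34 ≈ 41.9829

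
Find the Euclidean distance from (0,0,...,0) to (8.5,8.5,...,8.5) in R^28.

Diagonal = √28 · 8.5 ≈ 44.9778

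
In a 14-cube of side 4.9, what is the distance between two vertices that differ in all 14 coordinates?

||(4.9,4.9,...,4.9)|| = √(14)·4.9 ≈ 18.3341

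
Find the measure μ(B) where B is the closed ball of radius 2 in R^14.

The n-ball volume is π^(n/2)·r^n/Γ(n/2+1). With n=14, r=2: V = 1024·π^7/315 ≈ 9818.35.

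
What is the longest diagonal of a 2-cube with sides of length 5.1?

The space diagonal of an n-cube of side s is s√n. Here 5.1·√2 ≈ 7.21249.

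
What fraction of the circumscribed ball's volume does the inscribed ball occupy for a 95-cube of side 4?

The radii are 4/2 and 4√95/2, so the volume ratio is (1/√95)^95 = 95^{-95/2} ≈ 1.14322e-94.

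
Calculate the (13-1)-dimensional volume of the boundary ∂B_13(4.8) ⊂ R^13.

S_13(4.8) = 2·π^(13/2)·(4.8)^12 / Γ(13/2) ≈ 1.77084e+09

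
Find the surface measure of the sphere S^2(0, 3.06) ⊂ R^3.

|∂B_3(3.06)| = 4πr² = 4π·(3.06)² ≈ 117.666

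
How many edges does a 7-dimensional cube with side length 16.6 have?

Number of 1-faces = C(7,1)·2^(7-1) = 7·64 = 448.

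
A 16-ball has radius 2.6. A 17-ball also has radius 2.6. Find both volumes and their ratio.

V_16(2.6) ≈ 1.02625e+06. V_17(2.6) ≈ 1.59848e+06. Ratio V_16/V_17 ≈ 0.642.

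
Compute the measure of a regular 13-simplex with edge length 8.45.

V_13 = √(14) · 8.45^13 / (13! · 2^(13/2)) ≈ 7.43406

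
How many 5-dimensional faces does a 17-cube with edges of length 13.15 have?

Number of 5-faces = C(17,5) · 2^(17-5) = 6188 · 4096 = 25346048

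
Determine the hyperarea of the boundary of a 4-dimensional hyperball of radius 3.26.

S = n·V_n(r)/r = 4·V_4(3.26)/3.26 (volume-to-surface relation), giving 683.884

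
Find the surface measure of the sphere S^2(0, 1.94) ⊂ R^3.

S_3(1.94) = 2·π^(3/2)·(1.94)^2 / Γ(3/2) = 4πr² = 4π·(1.94)² ≈ 47.2948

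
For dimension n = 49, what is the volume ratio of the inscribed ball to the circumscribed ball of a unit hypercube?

V_in / V_out = (r_in/r_out)^49 = (1/√49)^49 = 49^(-49/2) ≈ 3.89221e-42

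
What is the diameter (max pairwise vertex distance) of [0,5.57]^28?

d = √(5.57² + 5.57² + ... + 5.57²) [28 terms] = √(28·5.57²) = 5.57√28 ≈ 29.4737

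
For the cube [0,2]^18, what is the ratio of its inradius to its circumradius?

r_in / r_out = (2/2) / (2√18/2) = 1/√18 ≈ 0.235702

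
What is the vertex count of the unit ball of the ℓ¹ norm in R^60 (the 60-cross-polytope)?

The vertices are ±e_1, ..., ±e_60, so there are 2·60 = 120.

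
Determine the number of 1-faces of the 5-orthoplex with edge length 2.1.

An n-cross-polytope has 2^(k+1)·C(n,k+1) k-faces. Here 2^2·C(5,2) = 4·10 = 40.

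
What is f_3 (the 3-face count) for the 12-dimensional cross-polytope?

An n-cross-polytope has 2^(k+1)·C(n,k+1) k-faces. Here 2^4·C(12,4) = 16·495 = 7920.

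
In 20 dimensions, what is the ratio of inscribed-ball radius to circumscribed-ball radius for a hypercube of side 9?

Ratio = (s/2)/(s√20/2) = 20^(-1/2) ≈ 0.223607.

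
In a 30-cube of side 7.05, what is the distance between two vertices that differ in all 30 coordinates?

d = √(7.05² + 7.05² + ... + 7.05²) [30 terms] = √(30·7.05²) = 7.05√30 ≈ 38.6144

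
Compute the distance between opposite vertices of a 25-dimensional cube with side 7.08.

d = √(7.08² + 7.08² + ... + 7.08²) [25 terms] = √(25·7.08²) = 7.08√25 = 35.4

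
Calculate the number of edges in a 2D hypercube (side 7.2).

Each of the 2^2 = 4 vertices has degree 2; total edges = 2·2^2/2 = 4.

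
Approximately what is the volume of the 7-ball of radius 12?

V = 191102976·π^3/35 ≈ 1.69297e+08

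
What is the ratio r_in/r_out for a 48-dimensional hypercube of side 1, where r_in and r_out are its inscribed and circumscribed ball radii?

For an n-cube of any side s, the inradius is s/2 and the circumradius is s√n/2, so the ratio is 1/√48 ≈ 0.144338.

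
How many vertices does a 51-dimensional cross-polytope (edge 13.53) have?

The vertices are ±e_1, ..., ±e_51, so there are 2·51 = 102.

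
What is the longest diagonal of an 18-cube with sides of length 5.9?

||(5.9,5.9,...,5.9)|| = √(18)·5.9 ≈ 25.0316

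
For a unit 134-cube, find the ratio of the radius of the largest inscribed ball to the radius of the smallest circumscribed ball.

r_in = 1/2 (half the side); r_out = 1√134/2 (half the diagonal). Ratio = 1/√134 ≈ 0.0863868.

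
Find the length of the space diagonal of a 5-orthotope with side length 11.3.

Diagonal = √5 · 11.3 ≈ 25.2676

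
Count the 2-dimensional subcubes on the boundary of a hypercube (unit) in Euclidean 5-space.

Choose 2 of 5 axes to span the face (C(5,2) = 10 ways), then fix each of the remaining 3 coordinates at one of its two extreme values (2^3 = 8 ways): 10·8 = 80.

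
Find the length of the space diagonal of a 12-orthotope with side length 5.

||(5,5,...,5)|| = √(12)·5 ≈ 17.3205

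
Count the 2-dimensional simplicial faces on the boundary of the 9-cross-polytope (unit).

f_2(9-orthoplex) = 2^3 · (9 choose 3) = 672.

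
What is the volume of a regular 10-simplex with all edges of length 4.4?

V_10 = √(11) · 4.4^10 / (10! · 2^(10/2)) ≈ 0.0776802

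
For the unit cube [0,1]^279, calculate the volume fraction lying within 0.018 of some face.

1 - (1 - 2·0.018)^279 = 1 - 0.964^279 ≈ 0.999964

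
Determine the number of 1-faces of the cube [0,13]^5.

An n-cube has C(n,k)·2^(n-k) k-faces. Here C(5,1)·2^4 = 5·16 = 80.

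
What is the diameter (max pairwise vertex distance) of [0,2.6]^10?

||(2.6,2.6,...,2.6)|| = √(10)·2.6 ≈ 8.22192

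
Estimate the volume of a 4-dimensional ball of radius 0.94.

V_4(0.94) = π^(4/2) · (0.94)^4 / Γ(4/2 + 1) ≈ 3.85284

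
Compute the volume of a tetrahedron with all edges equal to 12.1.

Volume = (√2/12) · 12.1³ = 208.78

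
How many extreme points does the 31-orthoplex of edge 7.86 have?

Number of vertices = 2n = 62.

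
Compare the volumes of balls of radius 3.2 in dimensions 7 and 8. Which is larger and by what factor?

V_7(3.2) ≈ 16234.2, V_8(3.2) ≈ 44626. The 8-ball is larger by a factor of 2.749.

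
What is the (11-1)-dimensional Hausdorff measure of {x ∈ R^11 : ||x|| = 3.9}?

S_11(3.9) = 2·π^(11/2)·(3.9)^10 / Γ(11/2) ≈ 1.68711e+07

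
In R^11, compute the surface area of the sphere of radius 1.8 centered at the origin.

The surface area of an n-ball is 2π^(n/2) r^(n-1) / Γ(n/2). For n=11, r=1.8: 7399.84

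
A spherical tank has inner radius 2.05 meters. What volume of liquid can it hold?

V_3(2.05) = π^(3/2) · (2.05)^3 / Γ(3/2 + 1) ≈ 36.087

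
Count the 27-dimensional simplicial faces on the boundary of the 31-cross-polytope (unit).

An n-cross-polytope has 2^(k+1)·C(n,k+1) k-faces. Here 2^28·C(31,28) = 268435456·4495 = 1206617374720.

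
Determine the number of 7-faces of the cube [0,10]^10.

Choose 7 of 10 axes to span the face (C(10,7) = 120 ways), then fix each of the remaining 3 coordinates at one of its two extreme values (2^3 = 8 ways): 120·8 = 960.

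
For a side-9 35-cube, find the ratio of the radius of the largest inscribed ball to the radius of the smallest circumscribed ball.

r_in / r_out = (9/2) / (9√35/2) = 1/√35 ≈ 0.169031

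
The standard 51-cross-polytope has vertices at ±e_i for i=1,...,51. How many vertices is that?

The vertices are ±e_1, ..., ±e_51, so there are 2·51 = 102.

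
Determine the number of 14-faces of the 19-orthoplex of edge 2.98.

Number of 14-faces = 2^(14+1) · C(19,14+1) = 32768 · 3876 = 127008768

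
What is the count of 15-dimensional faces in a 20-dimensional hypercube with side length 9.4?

Choose 15 of 20 axes to span the face (C(20,15) = 15504 ways), then fix each of the remaining 5 coordinates at one of its two extreme values (2^5 = 32 ways): 15504·32 = 496128.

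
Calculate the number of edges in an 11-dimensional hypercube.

The 11-cube has n·2^(n-1) = 11·2^10 = 11·1024 = 11264 edges.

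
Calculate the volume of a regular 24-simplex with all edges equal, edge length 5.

For a regular n-simplex with edge a, V = (a^n / n!)·√((n+1)/2^n). With a=5, n=24: V ≈ 1.17269e-10.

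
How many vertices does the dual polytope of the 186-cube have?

Number of vertices = 2n = 372.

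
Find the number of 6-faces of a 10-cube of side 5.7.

f_6(10-cube) = (10 choose 6) · 2^4 = 3360.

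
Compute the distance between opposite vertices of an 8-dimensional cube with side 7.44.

d = √(7.44² + 7.44² + ... + 7.44²) [8 terms] = √(8·7.44²) = 7.44√8 ≈ 21.0435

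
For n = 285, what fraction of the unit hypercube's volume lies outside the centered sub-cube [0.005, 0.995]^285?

1 - (1 - 2·0.005)^285 = 1 - 0.99^285 ≈ 0.94298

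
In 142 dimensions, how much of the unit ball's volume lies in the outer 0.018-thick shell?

1 - (1-0.018)^142 ≈ 0.924172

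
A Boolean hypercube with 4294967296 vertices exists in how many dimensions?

n = log_2(4294967296) = 32.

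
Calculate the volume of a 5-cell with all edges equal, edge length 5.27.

Volume = 5.27^4 · √(5/2^4) / 4! ≈ 17.9662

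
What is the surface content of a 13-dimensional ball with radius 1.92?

S_13(1.92) = 2·π^(13/2)·(1.92)^12 / Γ(13/2) ≈ 29709.8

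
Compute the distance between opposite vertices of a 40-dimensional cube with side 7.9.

The space diagonal of an n-cube of side s is s√n. Here 7.9·√40 ≈ 49.964.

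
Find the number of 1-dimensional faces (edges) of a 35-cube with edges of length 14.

The 35-cube has n·2^(n-1) = 35·2^34 = 35·17179869184 = 601295421440 edges.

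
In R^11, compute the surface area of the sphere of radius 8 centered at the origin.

|∂B_11(8)| = 68719476736·π^5/945 ≈ 2.22535e+10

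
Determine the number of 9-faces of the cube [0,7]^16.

Number of 9-faces = C(16,9) · 2^(16-9) = 11440 · 128 = 1464320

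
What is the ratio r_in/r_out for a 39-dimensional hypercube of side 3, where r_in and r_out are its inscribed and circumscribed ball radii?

r_in / r_out = (3/2) / (3√39/2) = 1/√39 ≈ 0.160128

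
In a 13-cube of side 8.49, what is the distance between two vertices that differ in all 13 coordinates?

||(8.49,8.49,...,8.49)|| = √(13)·8.49 ≈ 30.6111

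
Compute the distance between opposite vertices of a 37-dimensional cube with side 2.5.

Diagonal = √37 · 2.5 ≈ 15.2069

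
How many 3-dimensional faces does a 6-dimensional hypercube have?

Number of 3-faces = C(6,3) · 2^(6-3) = 20 · 8 = 160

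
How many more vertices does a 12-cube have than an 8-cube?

The 12-cube has 2^12 = 4096 vertices. The 8-cube has 2^8 = 256 vertices. Difference: 4096 - 256 = 3840.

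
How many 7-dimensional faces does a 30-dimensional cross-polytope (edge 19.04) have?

Each 7-face is the convex hull of 8 vertices, one chosen as ±e_i from each of 8 distinct axes: 2^8·C(30,8) = 1498348800.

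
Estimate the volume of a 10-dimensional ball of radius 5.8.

Volume = π^{10/2}·(5.8)^10/Γ(6) ≈ 1.09862e+08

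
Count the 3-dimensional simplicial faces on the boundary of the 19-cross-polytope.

f_3(19-orthoplex) = 2^4 · (19 choose 4) = 62016.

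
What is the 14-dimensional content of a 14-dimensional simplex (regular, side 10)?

For a regular n-simplex with edge a, V = (a^n / n!)·√((n+1)/2^n). With a=10, n=14: V ≈ 34.7078.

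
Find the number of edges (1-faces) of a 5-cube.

An n-cube has C(n,k)·2^(n-k) k-faces. Here C(5,1)·2^4 = 5·16 = 80.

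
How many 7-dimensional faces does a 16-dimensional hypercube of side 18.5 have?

f_7(16-cube) = (16 choose 7) · 2^9 = 5857280.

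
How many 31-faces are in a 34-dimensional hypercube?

Choose 31 of 34 axes to span the face (C(34,31) = 5984 ways), then fix each of the remaining 3 coordinates at one of its two extreme values (2^3 = 8 ways): 5984·8 = 47872.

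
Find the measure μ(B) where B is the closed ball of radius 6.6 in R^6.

The n-ball volume is π^(n/2)·r^n/Γ(n/2+1). With n=6, r=6.6: V ≈ 427132.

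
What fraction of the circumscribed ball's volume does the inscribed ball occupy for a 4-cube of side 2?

Volume scales as r^n, and r_in/r_out = 1/√4, giving (1/√4)^4 ≈ 0.0625.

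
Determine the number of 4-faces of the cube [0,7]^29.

Number of 4-faces = C(29,4) · 2^(29-4) = 23751 · 33554432 = 796951314432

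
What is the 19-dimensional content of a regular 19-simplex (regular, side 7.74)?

V_19 = √(20) · 7.74^19 / (19! · 2^(19/2)) ≈ 0.00390583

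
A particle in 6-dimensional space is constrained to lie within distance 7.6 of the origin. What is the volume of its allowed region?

The n-ball volume is π^(n/2)·r^n/Γ(n/2+1). With n=6, r=7.6: V ≈ 995818.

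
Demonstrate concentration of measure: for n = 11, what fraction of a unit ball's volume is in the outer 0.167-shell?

1 - (1-0.167)^11 ≈ 0.866003 ≈ 86.60%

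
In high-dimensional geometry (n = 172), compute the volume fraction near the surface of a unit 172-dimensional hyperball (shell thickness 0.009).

1 - (1-0.009)^172 ≈ 0.788812 ≈ 78.88%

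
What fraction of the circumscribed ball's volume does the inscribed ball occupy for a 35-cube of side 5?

Volume scales as r^n, and r_in/r_out = 1/√35, giving (1/√35)^35 ≈ 9.52378e-28.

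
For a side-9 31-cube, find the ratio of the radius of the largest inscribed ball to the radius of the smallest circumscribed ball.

r_in = 9/2 (half the side); r_out = 9√31/2 (half the diagonal). Ratio = 1/√31 ≈ 0.179605.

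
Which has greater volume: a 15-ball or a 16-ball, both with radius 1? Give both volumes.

V_15(1) ≈ 0.381443. V_16(1) ≈ 0.235331. The 15-ball is larger.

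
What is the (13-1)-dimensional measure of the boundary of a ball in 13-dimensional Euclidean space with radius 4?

S = n·V_n(r)/r = 13·V_13(4)/4 (volume-to-surface relation), giving 2147483648·π^6/10395 ≈ 1.98612e+08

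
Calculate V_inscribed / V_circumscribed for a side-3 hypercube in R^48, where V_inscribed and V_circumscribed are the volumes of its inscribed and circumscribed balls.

The radii are 3/2 and 3√48/2, so the volume ratio is (1/√48)^48 = 48^{-48/2} ≈ 4.469e-41.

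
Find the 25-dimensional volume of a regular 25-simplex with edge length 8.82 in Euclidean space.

V_25 = √(26) · 8.82^25 / (25! · 2^(25/2)) ≈ 2.45856e-05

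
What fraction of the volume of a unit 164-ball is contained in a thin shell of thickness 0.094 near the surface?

1 - (1-0.094)^164 ≈ 0.9999999069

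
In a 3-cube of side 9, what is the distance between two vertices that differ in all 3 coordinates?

d = √(9² + 9² + ... + 9²) [3 terms] = √(3·9²) = 9√3 ≈ 15.5885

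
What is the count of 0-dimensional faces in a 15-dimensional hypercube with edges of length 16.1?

f_0(15-cube) = (15 choose 0) · 2^15 = 32768.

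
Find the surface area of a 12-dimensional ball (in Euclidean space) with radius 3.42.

S_12(3.42) = 2·π^(12/2)·(3.42)^11 / Γ(12/2) ≈ 1.1996e+07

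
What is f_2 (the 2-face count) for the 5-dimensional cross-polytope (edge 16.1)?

Number of 2-faces = 2^(2+1) · C(5,2+1) = 8 · 10 = 80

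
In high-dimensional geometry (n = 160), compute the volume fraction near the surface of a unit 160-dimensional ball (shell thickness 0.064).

1 - (1-0.064)^160 ≈ 0.999975 ≈ 99.997464%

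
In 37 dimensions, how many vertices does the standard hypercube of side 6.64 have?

An n-cube has 2^n vertices; for n = 37 that is 2^37 = 137438953472.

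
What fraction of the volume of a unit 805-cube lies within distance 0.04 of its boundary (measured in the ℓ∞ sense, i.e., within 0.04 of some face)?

The inner cube has side 1-2·0.04 = 0.92 and volume (0.92)^805 ≈ 7.066e-30, so the shell holds 1 - 7.066e-30 of the volume.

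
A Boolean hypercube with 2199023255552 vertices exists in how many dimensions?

n = log_2(2199023255552) = 41.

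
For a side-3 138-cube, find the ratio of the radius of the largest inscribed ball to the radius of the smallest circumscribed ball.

r_in = 3/2 (half the side); r_out = 3√138/2 (half the diagonal). Ratio = 1/√138 ≈ 0.0851257.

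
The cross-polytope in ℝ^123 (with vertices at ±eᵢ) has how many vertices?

An n-cross-polytope has 2n vertices; here n = 123, giving 246.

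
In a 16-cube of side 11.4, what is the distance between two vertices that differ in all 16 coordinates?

d = √(11.4² + 11.4² + ... + 11.4²) [16 terms] = √(16·11.4²) = 11.4√16 = 45.6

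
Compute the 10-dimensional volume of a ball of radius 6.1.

The n-ball volume is π^(n/2)·r^n/Γ(n/2+1). With n=10, r=6.1: V ≈ 1.81914e+08.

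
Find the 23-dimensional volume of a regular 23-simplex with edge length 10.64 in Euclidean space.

V_23 = √(24) · 10.64^23 / (23! · 2^(23/2)) ≈ 0.0272536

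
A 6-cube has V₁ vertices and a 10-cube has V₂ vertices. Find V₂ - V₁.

V₁ = 2^6 = 64. V₂ = 2^10 = 1024. V₂ - V₁ = 960.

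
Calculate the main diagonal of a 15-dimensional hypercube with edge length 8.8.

d = √(8.8² + 8.8² + ... + 8.8²) [15 terms] = √(15·8.8²) = 8.8√15 ≈ 34.0823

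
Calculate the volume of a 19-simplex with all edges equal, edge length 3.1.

V_19 = √(20) · 3.1^19 / (19! · 2^(19/2)) ≈ 1.10029e-10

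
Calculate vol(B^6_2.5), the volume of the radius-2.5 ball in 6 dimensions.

V_6(2.5) = π^(6/2) · (2.5)^6 / Γ(6/2 + 1) = 15625·π^3/384 ≈ 1261.65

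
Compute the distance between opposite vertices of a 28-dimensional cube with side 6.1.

Diagonal = √28 · 6.1 ≈ 32.2782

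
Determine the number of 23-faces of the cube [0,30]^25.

Choose 23 of 25 axes to span the face (C(25,23) = 300 ways), then fix each of the remaining 2 coordinates at one of its two extreme values (2^2 = 4 ways): 300·4 = 1200.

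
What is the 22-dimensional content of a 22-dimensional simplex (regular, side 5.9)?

For a regular n-simplex with edge a, V = (a^n / n!)·√((n+1)/2^n). With a=5.9, n=22: V ≈ 1.89457e-07.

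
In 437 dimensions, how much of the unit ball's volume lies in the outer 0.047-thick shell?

V(inner)/V(outer) = ((1-0.047)/1)^437 ≈ 7.305e-10, so the shell fraction is 0.9999999993.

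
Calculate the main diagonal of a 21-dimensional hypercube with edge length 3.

d = √(3² + 3² + ... + 3²) [21 terms] = √(21·3²) = 3√21 ≈ 13.7477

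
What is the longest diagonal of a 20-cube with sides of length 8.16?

d = √(8.16² + 8.16² + ... + 8.16²) [20 terms] = √(20·8.16²) = 8.16√20 ≈ 36.4926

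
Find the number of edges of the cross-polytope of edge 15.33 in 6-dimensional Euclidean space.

An n-cross-polytope has 2^(k+1)·C(n,k+1) k-faces. Here 2^2·C(6,2) = 4·15 = 60.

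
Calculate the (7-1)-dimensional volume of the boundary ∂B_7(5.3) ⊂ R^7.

The surface area of an n-ball is 2π^(n/2) r^(n-1) / Γ(n/2). For n=7, r=5.3: 733050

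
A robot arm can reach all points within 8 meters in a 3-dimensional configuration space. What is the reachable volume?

The n-ball volume is π^(n/2)·r^n/Γ(n/2+1). With n=3, r=8: V = 2048·π/3 ≈ 2144.66.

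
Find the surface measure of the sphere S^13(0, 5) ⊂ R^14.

The surface area of an n-ball is 2π^(n/2) r^(n-1) / Γ(n/2). For n=14, r=5: 244140625·π^7/72 ≈ 1.02413e+10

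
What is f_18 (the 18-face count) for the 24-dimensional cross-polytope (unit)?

f_18(24-orthoplex) = 2^19 · (24 choose 19) = 22284337152.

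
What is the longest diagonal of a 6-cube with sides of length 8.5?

Diagonal = √6 · 8.5 ≈ 20.8207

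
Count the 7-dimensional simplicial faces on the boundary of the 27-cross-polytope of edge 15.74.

Number of 7-faces = 2^(7+1) · C(27,7+1) = 256 · 2220075 = 568339200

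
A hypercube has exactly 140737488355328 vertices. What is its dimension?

The n-cube has 2^n vertices, and 140737488355328 = 2^47, so n = 47.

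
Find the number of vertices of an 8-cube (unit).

An n-cube has 2^n vertices; for n = 8 that is 2^8 = 256.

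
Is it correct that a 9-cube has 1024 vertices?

False. The 9-cube has 2^9 = 512 vertices.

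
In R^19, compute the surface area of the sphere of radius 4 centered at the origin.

|∂B_19(4)| = 70368744177664·π^9/34459425 ≈ 6.08724e+10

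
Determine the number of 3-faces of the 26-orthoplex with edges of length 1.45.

An n-cross-polytope has 2^(k+1)·C(n,k+1) k-faces. Here 2^4·C(26,4) = 16·14950 = 239200.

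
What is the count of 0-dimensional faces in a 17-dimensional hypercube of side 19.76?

An n-cube has C(n,k)·2^(n-k) k-faces. Here C(17,0)·2^17 = 1·131072 = 131072.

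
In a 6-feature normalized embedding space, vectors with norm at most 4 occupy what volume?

The n-ball volume is π^(n/2)·r^n/Γ(n/2+1). With n=6, r=4: V = 2048·π^3/3 ≈ 21167.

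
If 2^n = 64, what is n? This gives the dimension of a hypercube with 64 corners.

2^n = 64 ⇒ n = log_2(64) = 6.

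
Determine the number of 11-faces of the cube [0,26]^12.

f_11(12-cube) = (12 choose 11) · 2^1 = 24.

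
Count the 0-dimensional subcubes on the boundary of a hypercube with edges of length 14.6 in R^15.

An n-cube has C(n,k)·2^(n-k) k-faces. Here C(15,0)·2^15 = 1·32768 = 32768.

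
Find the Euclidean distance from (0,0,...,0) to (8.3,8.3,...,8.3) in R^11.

d = √(8.3² + 8.3² + ... + 8.3²) [11 terms] = √(11·8.3²) = 8.3√11 ≈ 27.528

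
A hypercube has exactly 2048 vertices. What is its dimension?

n = log_2(2048) = 11.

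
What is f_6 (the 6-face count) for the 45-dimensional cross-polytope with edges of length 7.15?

Each 6-face is the convex hull of 7 vertices, one chosen as ±e_i from each of 7 distinct axes: 2^7·C(45,7) = 5808591360.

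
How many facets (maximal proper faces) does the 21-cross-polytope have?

Number of 20-faces = 2^(20+1) · C(21,20+1) = 2097152 · 1 = 2097152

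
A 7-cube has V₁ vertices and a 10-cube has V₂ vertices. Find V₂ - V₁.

V₁ = 2^7 = 128. V₂ = 2^10 = 1024. V₂ - V₁ = 896.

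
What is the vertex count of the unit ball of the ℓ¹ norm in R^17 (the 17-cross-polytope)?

The 17-dimensional cross-polytope has 2n = 2·17 = 34 vertices.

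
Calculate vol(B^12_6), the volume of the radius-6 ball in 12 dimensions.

Volume = π^{12/2}·(6)^12/Γ(7) = 15116544·π^6/5 ≈ 2.90658e+09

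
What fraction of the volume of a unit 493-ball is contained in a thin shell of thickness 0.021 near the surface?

1 - (1-0.021)^493 ≈ 0.999971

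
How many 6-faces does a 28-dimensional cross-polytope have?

Number of 6-faces = 2^(6+1) · C(28,6+1) = 128 · 1184040 = 151557120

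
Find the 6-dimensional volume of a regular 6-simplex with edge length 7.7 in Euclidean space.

V_6 = √(7) · 7.7^6 / (6! · 2^(6/2)) ≈ 95.735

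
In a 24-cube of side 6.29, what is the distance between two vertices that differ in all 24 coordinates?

||(6.29,6.29,...,6.29)|| = √(24)·6.29 ≈ 30.8146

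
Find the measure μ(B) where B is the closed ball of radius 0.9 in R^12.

The n-ball volume is π^(n/2)·r^n/Γ(n/2+1). With n=12, r=0.9: V ≈ 0.377118.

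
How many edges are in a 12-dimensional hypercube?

Number of 1-faces = C(12,1) · 2^(12-1) = 12 · 2048 = 24576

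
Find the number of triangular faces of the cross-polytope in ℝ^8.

Number of 2-faces = 2^(2+1) · C(8,2+1) = 8 · 56 = 448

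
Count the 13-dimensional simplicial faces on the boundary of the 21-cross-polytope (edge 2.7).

Each 13-face is the convex hull of 14 vertices, one chosen as ±e_i from each of 14 distinct axes: 2^14·C(21,14) = 1905131520.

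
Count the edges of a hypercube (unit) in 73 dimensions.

An n-cube has n·2^(n-1) edges. With n = 73: 73·4722366482869645213696 = 344732753249484100599808.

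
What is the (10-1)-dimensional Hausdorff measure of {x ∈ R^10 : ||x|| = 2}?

|∂B_10(2)| = 128·π^5/3 ≈ 13056.8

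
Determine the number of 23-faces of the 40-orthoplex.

f_23(40-orthoplex) = 2^24 · (40 choose 24) = 1054483285436006400.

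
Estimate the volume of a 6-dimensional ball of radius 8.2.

The n-ball volume is π^(n/2)·r^n/Γ(n/2+1). With n=6, r=8.2: V ≈ 1.57102e+06.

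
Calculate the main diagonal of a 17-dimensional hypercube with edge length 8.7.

Diagonal = √17 · 8.7 ≈ 35.871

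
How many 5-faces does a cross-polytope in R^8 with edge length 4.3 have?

Each 5-face is the convex hull of 6 vertices, one chosen as ±e_i from each of 6 distinct axes: 2^6·C(8,6) = 1792.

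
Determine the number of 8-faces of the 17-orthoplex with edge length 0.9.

Number of 8-faces = 2^(8+1) · C(17,8+1) = 512 · 24310 = 12446720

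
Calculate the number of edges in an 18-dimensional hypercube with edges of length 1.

Number of 1-faces = C(18,1)·2^(18-1) = 18·131072 = 2359296.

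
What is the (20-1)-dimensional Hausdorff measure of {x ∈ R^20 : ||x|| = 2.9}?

The surface area of an n-ball is 2π^(n/2) r^(n-1) / Γ(n/2). For n=20, r=2.9: 3.15012e+08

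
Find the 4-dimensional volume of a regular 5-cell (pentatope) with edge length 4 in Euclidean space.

V = (4^4 / 4!) · √((4+1) / 2^4) ≈ 5.96285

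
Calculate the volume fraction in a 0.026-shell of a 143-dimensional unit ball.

1 - (1-0.026)^143 ≈ 0.976883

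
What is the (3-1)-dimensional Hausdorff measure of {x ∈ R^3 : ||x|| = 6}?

S = n·V_n(r)/r = 3·V_3(6)/6 (volume-to-surface relation), giving 4πr² = 4π·(6)² ≈ 452.389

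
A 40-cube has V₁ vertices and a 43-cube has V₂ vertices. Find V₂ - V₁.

V₁ = 2^40 = 1099511627776. V₂ = 2^43 = 8796093022208. V₂ - V₁ = 7696581394432.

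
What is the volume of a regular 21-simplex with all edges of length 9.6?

For a regular n-simplex with edge a, V = (a^n / n!)·√((n+1)/2^n). With a=9.6, n=21: V ≈ 0.0268998.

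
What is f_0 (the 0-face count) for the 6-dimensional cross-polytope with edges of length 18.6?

Each 0-face is the convex hull of 1 vertex, one chosen as ±e_i from each of 1 distinct axis: 2^1·C(6,1) = 12.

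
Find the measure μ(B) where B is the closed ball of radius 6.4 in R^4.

Volume = π^{4/2}·(6.4)^4/Γ(3) ≈ 8279.22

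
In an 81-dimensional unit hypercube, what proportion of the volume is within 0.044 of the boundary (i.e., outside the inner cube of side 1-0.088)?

1 - (1 - 2·0.044)^81 = 1 - 0.912^81 ≈ 0.999425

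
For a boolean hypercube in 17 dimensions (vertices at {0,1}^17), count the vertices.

The 17-cube has 2^17 = 131072 vertices.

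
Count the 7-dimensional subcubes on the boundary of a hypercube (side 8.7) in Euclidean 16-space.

f_7(16-cube) = (16 choose 7) · 2^9 = 5857280.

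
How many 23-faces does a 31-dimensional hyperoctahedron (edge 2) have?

f_23(31-orthoplex) = 2^24 · (31 choose 24) = 44116947763200.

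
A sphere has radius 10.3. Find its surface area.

S_3(10.3) = 2·π^(3/2)·(10.3)^2 / Γ(3/2) = 4πr² = 4π·(10.3)² ≈ 1333.17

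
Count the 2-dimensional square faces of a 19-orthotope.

An n-cube has C(n,k)·2^(n-k) k-faces. Here C(19,2)·2^17 = 171·131072 = 22413312.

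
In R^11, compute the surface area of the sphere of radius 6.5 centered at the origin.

S = n·V_n(r)/r = 11·V_11(6.5)/6.5 (volume-to-surface relation), giving 137858491849·π^5/15120 ≈ 2.79017e+09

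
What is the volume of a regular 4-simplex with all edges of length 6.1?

V_4 = √(5) · 6.1^4 / (4! · 2^(4/2)) ≈ 32.2503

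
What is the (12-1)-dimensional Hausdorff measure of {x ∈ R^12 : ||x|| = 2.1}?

The surface area of an n-ball is 2π^(n/2) r^(n-1) / Γ(n/2). For n=12, r=2.1: 56125.5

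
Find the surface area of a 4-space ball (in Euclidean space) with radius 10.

S_4(10) = 2·π^(4/2)·(10)^3 / Γ(4/2) = 2000·π^2 ≈ 19739.2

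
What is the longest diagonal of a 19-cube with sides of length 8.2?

Diagonal = √19 · 8.2 ≈ 35.743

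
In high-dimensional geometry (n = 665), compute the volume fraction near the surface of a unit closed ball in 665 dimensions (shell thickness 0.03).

1 - (1-0.03)^665 ≈ 0.9999999984 ≈ (100 - 1.6e-07)%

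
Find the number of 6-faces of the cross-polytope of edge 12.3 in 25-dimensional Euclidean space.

Each 6-face is the convex hull of 7 vertices, one chosen as ±e_i from each of 7 distinct axes: 2^7·C(25,7) = 61529600.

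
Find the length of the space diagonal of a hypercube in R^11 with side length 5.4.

The space diagonal of an n-cube of side s is s√n. Here 5.4·√11 ≈ 17.9098.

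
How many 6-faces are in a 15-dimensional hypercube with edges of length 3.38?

f_6(15-cube) = (15 choose 6) · 2^9 = 2562560.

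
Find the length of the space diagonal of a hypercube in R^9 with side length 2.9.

||(2.9,2.9,...,2.9)|| = √(9)·2.9 = 8.7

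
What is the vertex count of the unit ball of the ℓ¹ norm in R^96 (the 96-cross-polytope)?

The 96-dimensional cross-polytope has 2n = 2·96 = 192 vertices.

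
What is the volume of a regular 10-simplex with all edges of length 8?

Volume = 8^10 · √(11/2^10) / 10! ≈ 30.6678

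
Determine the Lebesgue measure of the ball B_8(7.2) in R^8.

Volume = π^{8/2}·(7.2)^8/Γ(5) ≈ 2.93122e+07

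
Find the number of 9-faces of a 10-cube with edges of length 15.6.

Choose 9 of 10 axes to span the face (C(10,9) = 10 ways), then fix each of the remaining 1 coordinate at one of its two extreme values (2^1 = 2 ways): 10·2 = 20.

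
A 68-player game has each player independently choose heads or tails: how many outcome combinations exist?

An n-cube has 2^n vertices; for n = 68 that is 2^68 = 295147905179352825856.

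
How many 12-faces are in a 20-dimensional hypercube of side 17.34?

Number of 12-faces = C(20,12) · 2^(20-12) = 125970 · 256 = 32248320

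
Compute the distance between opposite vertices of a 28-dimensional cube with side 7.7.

||(7.7,7.7,...,7.7)|| = √(28)·7.7 ≈ 40.7446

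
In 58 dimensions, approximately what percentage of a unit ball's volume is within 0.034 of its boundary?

1 - (1-0.034)^58 ≈ 0.865515 ≈ 86.55%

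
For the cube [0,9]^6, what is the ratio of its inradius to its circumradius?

r_in / r_out = (9/2) / (9√6/2) = 1/√6 ≈ 0.408248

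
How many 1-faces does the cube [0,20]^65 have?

The 65-cube has n·2^(n-1) = 65·2^64 = 65·18446744073709551616 = 1199038364791120855040 edges.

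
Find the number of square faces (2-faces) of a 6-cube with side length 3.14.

An n-cube has C(n,k)·2^(n-k) k-faces. Here C(6,2)·2^4 = 15·16 = 240.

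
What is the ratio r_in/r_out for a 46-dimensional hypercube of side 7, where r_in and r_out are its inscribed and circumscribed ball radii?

r_in = 7/2 (half the side); r_out = 7√46/2 (half the diagonal). Ratio = 1/√46 ≈ 0.147442.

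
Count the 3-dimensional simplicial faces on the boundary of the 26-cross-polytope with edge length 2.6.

An n-cross-polytope has 2^(k+1)·C(n,k+1) k-faces. Here 2^4·C(26,4) = 16·14950 = 239200.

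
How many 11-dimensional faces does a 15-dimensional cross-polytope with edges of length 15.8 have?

Each 11-face is the convex hull of 12 vertices, one chosen as ±e_i from each of 12 distinct axes: 2^12·C(15,12) = 1863680.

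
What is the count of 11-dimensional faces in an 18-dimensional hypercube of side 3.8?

Number of 11-faces = C(18,11) · 2^(18-11) = 31824 · 128 = 4073472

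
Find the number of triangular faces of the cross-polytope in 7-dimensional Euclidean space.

Each 2-face is the convex hull of 3 vertices, one chosen as ±e_i from each of 3 distinct axes: 2^3·C(7,3) = 280.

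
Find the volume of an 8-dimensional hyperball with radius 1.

Volume = π^{8/2}·(1)^8/Γ(5) = π^4/24 ≈ 4.05871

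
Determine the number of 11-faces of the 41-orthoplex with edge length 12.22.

Number of 11-faces = 2^(11+1) · C(41,11+1) = 4096 · 7898654920 = 32352890552320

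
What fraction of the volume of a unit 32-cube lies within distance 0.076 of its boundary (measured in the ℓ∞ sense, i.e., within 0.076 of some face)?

Shell fraction = 1 - (1-0.152)^32 ≈ 0.994887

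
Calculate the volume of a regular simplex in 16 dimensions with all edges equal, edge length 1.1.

For a regular n-simplex with edge a, V = (a^n / n!)·√((n+1)/2^n). With a=1.1, n=16: V ≈ 3.5371e-15.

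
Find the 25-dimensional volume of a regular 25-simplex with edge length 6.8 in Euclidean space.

V_25 = √(26) · 6.8^25 / (25! · 2^(25/2)) ≈ 3.68713e-08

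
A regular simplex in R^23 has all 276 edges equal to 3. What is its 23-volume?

Volume = 3^23 · √(24/2^23) / 23! ≈ 6.15964e-15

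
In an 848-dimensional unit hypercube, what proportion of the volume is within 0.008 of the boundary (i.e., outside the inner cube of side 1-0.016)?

Shell fraction = 1 - (1-0.016)^848 ≈ 0.9999988523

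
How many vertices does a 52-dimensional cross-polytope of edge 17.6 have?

Number of vertices = 2n = 104.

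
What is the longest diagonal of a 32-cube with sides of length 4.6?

d = √(4.6² + 4.6² + ... + 4.6²) [32 terms] = √(32·4.6²) = 4.6√32 ≈ 26.0215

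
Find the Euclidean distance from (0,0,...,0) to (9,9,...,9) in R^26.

The space diagonal of an n-cube of side s is s√n. Here 9·√26 ≈ 45.8912.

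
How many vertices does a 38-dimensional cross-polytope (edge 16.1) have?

The 38-dimensional cross-polytope has 2n = 2·38 = 76 vertices.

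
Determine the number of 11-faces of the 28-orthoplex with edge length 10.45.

An n-cross-polytope has 2^(k+1)·C(n,k+1) k-faces. Here 2^12·C(28,12) = 4096·30421755 = 124607508480.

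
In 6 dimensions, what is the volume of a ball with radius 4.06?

The n-ball volume is π^(n/2)·r^n/Γ(n/2+1). With n=6, r=4.06: V ≈ 23144.9.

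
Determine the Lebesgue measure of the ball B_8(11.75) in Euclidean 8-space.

Volume = π^{8/2}·(11.75)^8/Γ(5) ≈ 1.47466e+09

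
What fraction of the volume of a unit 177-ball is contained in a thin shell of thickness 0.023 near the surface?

Shell fraction = 1 - (1-0.023)^177 ≈ 0.983732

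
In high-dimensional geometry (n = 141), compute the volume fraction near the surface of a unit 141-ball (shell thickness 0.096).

1 - (1-0.096)^141 ≈ 0.9999993397 ≈ 99.999934%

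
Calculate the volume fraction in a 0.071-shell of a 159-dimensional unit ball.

V(inner)/V(outer) = ((1-0.071)/1)^159 ≈ 8.213e-06, so the shell fraction is 0.999992.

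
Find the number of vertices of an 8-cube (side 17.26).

An n-cube has 2^n vertices; for n = 8 that is 2^8 = 256.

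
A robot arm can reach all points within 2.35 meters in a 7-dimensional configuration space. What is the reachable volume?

The n-ball volume is π^(n/2)·r^n/Γ(n/2+1). With n=7, r=2.35: V ≈ 1870.06.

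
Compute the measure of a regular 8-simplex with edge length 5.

V_8 = √(9) · 5^8 / (8! · 2^(8/2)) ≈ 1.81652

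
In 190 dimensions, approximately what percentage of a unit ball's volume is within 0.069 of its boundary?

1 - (1-0.069)^190 ≈ 0.9999987398 ≈ 99.999874%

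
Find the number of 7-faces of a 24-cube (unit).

f_7(24-cube) = (24 choose 7) · 2^17 = 45364543488.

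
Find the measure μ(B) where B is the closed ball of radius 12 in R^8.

Volume = π^{8/2}·(12)^8/Γ(5) = 17915904·π^4 ≈ 1.74517e+09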